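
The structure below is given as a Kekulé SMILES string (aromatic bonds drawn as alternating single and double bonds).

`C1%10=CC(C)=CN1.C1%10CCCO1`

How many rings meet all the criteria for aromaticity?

The SMILES encodes a five-membered ring of four carbons and one nitrogen bearing a hydrogen, with two C=C double bonds; a five-membered saturated ring of four carbons and one oxygen.
The 5-membered ring with one N–H is fully conjugated (every ring atom contributes a p orbital); 2 ring double bonds (4 π electrons) plus a heteroatom lone pair (2) give 6 π electrons. 6 = 4(1)+2, so it is aromatic (pyrrole).
The 5-membered ring with one oxygen has only sp³ atoms, so it is not fully conjugated — not aromatic (tetrahydrofuran).
1 of the 2 rings is aromatic. Total: 1.

1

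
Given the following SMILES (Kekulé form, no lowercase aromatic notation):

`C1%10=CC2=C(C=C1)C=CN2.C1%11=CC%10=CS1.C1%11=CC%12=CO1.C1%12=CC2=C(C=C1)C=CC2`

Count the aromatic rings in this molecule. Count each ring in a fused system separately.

5

The SMILES encodes a six-membered carbon ring with three alternating C=C double bonds, fused to a five-membered ring containing one N–H nitrogen and two C=C double bonds; a five-membered ring of four carbons and one sulfur, with two C=C double bonds; a five-membered ring of four carbons and one oxygen, with two C=C double bonds; a six-membered carbon ring with three alternating C=C double bonds, fused to a five-membered carbon ring containing one C=C double bond and one sp³ carbon.
The fused 6/5-membered bicyclic (with one N–H) is a single π system with 9 sp² atoms and 10 π electrons from ring double bonds plus a heteroatom lone pair. 10 = 4(2)+2, so the system is aromatic and both rings count as aromatic (indole).
The 5-membered ring with one sulfur has a continuous p-orbital overlap around the ring; 2 ring double bonds (4 π electrons) plus a heteroatom lone pair (2) give 6 π electrons. Since 6 = 4n+2 (n=1), it is aromatic (thiophene).
The 5-membered ring with one oxygen is fully conjugated (every ring atom contributes a p orbital); 2 ring double bonds (4 π electrons) plus a heteroatom lone pair (2) give 6 π electrons. That satisfies 4n+2 with n=1, so it is aromatic (furan).
The 6-membered ring is fully conjugated (every ring atom contributes a p orbital); 3 ring double bonds give 6 π electrons. Since 6 = 4n+2 (n=1), it is aromatic (benzene ring).
The 5-membered ring has one sp³ carbon, so it is not fully conjugated — not aromatic (cyclopentene ring).
5 of the 6 rings are aromatic. Total: 5.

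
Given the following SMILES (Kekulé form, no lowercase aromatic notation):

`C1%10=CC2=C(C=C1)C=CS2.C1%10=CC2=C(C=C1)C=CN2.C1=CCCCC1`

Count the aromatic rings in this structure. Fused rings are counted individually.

The SMILES encodes a six-membered carbon ring with three alternating C=C double bonds, fused to a five-membered ring containing one sulfur and two C=C double bonds; a six-membered carbon ring with three alternating C=C double bonds, fused to a five-membered ring containing one N–H nitrogen and two C=C double bonds; a six-membered carbon ring with one C=C double bond.
The fused 6/5-membered bicyclic (with one sulfur) is a single π system with 9 sp² atoms and 10 π electrons from ring double bonds plus a heteroatom lone pair. 10 = 4(2)+2, so the system is aromatic and both rings count as aromatic (benzothiophene).
The fused 6/5-membered bicyclic (with one N–H) is a single π system with 9 sp² atoms and 10 π electrons from ring double bonds plus a heteroatom lone pair. 10 = 4(2)+2, so the system is aromatic and both rings count as aromatic (indole).
The 6-membered ring has four sp³ carbons, so it is not fully conjugated — not aromatic (cyclohexene).
4 of the 5 rings are aromatic. Total: 4.

4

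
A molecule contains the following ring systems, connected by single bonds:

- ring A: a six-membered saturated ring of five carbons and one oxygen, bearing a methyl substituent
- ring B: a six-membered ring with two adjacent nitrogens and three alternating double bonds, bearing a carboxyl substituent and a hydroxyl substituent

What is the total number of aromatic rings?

Ring A has only sp³ atoms, so it is not fully conjugated — not aromatic (tetrahydropyran).
Ring B has a continuous p-orbital overlap around the ring; 3 ring double bonds give 6 π electrons. That satisfies 4n+2 with n=1, so ring B is aromatic (pyridazine).
Aromatic: B. Total: 1.

1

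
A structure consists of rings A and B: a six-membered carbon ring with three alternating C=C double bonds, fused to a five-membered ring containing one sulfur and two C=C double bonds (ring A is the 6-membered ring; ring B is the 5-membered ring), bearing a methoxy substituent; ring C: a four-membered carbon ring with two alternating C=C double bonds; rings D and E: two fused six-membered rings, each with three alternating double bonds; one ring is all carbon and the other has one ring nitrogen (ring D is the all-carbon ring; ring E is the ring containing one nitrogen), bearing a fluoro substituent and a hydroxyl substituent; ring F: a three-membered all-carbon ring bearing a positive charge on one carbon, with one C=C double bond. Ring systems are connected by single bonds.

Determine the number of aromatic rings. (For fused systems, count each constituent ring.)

Rings A and B form a fused bicyclic system (with one sulfur) with 9 sp² atoms and 10 π electrons from ring double bonds plus a heteroatom lone pair. 10 = 4(2)+2, so the system is aromatic and both rings count as aromatic (benzothiophene).
Ring C has only sp² ring atoms; a planar conformation would have a fully conjugated π system of 4 electrons. But 4 = 4(1), which is 4n not 4n+2, so ring C is not aromatic (cyclobutadiene) — cyclobutadiene is antiaromatic and distorts to a rectangle.
Rings D and E form a fused bicyclic system (with one nitrogen) with 10 sp² atoms and 10 π electrons from ring double bonds. 10 = 4(2)+2, so the system is aromatic and both rings count as aromatic (quinoline).
Ring F has a continuous p-orbital overlap around the ring; 1 ring double bond (2 π electrons) plus the carbocation's empty p orbital (0, but keeps the ring conjugated) give 2 π electrons. That satisfies 4n+2 with n=0, so ring F is aromatic (cyclopropenyl cation).
Aromatic: A, B, D, E, F. Total: 5.

5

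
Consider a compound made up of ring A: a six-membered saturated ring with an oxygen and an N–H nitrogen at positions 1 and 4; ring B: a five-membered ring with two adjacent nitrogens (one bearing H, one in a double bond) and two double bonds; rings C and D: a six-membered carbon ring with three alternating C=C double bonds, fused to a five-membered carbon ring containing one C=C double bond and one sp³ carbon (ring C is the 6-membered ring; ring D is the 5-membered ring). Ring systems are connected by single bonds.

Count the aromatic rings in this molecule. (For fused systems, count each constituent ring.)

2

Ring A has only sp³ atoms, so it is not fully conjugated — not aromatic (morpholine).
Ring B is fully conjugated (every ring atom contributes a p orbital); 2 ring double bonds (4 π electrons) plus a heteroatom lone pair (2) give 6 π electrons. 6 = 4(1)+2, so ring B is aromatic (pyrazole).
Ring C is planar and fully conjugated; 3 ring double bonds give 6 π electrons. Since 6 = 4n+2 (n=1), ring C is aromatic (benzene ring).
Ring D has one sp³ carbon, so it is not fully conjugated — not aromatic (cyclopentene ring).
Aromatic: B, C. Total: 2.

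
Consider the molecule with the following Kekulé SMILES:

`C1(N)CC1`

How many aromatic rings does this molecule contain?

0

The SMILES encodes a three-membered saturated carbon ring.
The 3-membered ring has only sp³ atoms, so it is not fully conjugated — not aromatic (cyclopropane).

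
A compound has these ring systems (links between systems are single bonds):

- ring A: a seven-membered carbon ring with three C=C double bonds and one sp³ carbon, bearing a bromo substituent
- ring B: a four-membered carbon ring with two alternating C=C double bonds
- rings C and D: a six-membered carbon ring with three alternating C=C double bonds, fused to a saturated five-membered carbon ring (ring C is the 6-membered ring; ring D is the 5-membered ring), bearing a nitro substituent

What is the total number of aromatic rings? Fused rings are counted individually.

1

Ring A has one sp³ carbon, so it is not fully conjugated — not aromatic (cycloheptatriene).
Ring B has only sp² ring atoms; a planar conformation would have a fully conjugated π system of 4 electrons. But 4 = 4(1), which is 4n not 4n+2, so ring B is not aromatic (cyclobutadiene) — cyclobutadiene is antiaromatic and distorts to a rectangle.
Ring C is planar and fully conjugated; 3 ring double bonds give 6 π electrons. 6 = 4(1)+2, so ring C is aromatic (benzene ring).
Ring D has three sp³ carbons, so it is not fully conjugated — not aromatic (cyclopentane ring).
Aromatic: C. Total: 1.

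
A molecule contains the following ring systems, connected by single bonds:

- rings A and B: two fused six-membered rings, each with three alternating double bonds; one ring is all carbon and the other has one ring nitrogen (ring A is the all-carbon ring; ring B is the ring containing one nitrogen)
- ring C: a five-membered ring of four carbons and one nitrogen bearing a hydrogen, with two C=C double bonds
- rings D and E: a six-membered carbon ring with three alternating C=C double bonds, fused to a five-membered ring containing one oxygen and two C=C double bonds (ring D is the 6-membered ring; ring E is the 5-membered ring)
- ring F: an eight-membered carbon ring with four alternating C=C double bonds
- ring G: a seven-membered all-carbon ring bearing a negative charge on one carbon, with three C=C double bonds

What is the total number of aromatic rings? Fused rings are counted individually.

Rings A and B form a fused bicyclic system (with one nitrogen) with 10 sp² atoms and 10 π electrons from ring double bonds. 10 = 4(2)+2, so the system is aromatic and both rings count as aromatic (quinoline).
Ring C is fully conjugated (every ring atom contributes a p orbital); 2 ring double bonds (4 π electrons) plus a heteroatom lone pair (2) give 6 π electrons. That satisfies 4n+2 with n=1, so ring C is aromatic (pyrrole).
Rings D and E form a fused bicyclic system (with one oxygen) with 9 sp² atoms and 10 π electrons from ring double bonds plus a heteroatom lone pair. 10 = 4(2)+2, so the system is aromatic and both rings count as aromatic (benzofuran).
Ring F has only sp² ring atoms; a planar conformation would have a fully conjugated π system of 8 electrons. But 8 = 4(2), which is 4n not 4n+2, so ring F is not aromatic (cyclooctatetraene) — cyclooctatetraene distorts into a non-planar tub to avoid antiaromaticity.
Ring G has only sp² ring atoms; a planar conformation would have a fully conjugated π system of 8 electrons. But 8 = 4(2), which is 4n not 4n+2, so ring G is not aromatic (cycloheptatrienyl anion).
Aromatic: A, B, C, D, E. Total: 5.

5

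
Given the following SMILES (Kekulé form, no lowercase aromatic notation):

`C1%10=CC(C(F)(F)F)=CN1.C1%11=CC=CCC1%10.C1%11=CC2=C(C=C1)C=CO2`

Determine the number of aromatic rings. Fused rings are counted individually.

The SMILES encodes a five-membered ring of four carbons and one nitrogen bearing a hydrogen, with two C=C double bonds; a six-membered carbon ring with two conjugated C=C double bonds and two sp³ carbons; a six-membered carbon ring with three alternating C=C double bonds, fused to a five-membered ring containing one oxygen and two C=C double bonds.
The 5-membered ring with one N–H is fully conjugated (every ring atom contributes a p orbital); 2 ring double bonds (4 π electrons) plus a heteroatom lone pair (2) give 6 π electrons. 6 = 4(1)+2, so it is aromatic (pyrrole).
The 6-membered ring has two sp³ carbons, so it is not fully conjugated — not aromatic (1,3-cyclohexadiene).
The fused 6/5-membered bicyclic (with one oxygen) is a single π system with 9 sp² atoms and 10 π electrons from ring double bonds plus a heteroatom lone pair. 10 = 4(2)+2, so the system is aromatic and both rings count as aromatic (benzofuran).
3 of the 4 rings are aromatic. Total: 3.

3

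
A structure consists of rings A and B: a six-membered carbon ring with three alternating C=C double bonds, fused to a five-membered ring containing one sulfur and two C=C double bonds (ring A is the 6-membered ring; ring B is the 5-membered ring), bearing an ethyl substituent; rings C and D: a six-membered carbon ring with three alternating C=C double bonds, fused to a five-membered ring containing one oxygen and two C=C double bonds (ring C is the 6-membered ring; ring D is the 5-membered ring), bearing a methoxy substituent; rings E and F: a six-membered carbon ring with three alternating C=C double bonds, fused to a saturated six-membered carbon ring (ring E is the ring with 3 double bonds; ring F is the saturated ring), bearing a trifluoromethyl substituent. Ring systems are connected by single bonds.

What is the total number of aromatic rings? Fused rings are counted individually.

5

Rings A and B form a fused bicyclic system (with one sulfur) with 9 sp² atoms and 10 π electrons from ring double bonds plus a heteroatom lone pair. 10 = 4(2)+2, so the system is aromatic and both rings count as aromatic (benzothiophene).
Rings C and D form a fused bicyclic system (with one oxygen) with 9 sp² atoms and 10 π electrons from ring double bonds plus a heteroatom lone pair. 10 = 4(2)+2, so the system is aromatic and both rings count as aromatic (benzofuran).
Ring E is planar and fully conjugated; 3 ring double bonds give 6 π electrons. Since 6 = 4n+2 (n=1), ring E is aromatic (benzene ring).
Ring F has four sp³ carbons, so it is not fully conjugated — not aromatic (cyclohexane ring).
Aromatic: A, B, C, D, E. Total: 5.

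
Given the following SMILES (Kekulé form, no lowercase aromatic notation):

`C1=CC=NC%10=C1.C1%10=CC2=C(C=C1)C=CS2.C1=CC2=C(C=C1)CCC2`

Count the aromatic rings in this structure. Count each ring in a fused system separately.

4

The SMILES encodes a six-membered ring of five carbons and one nitrogen with three alternating double bonds; a six-membered carbon ring with three alternating C=C double bonds, fused to a five-membered ring containing one sulfur and two C=C double bonds; a six-membered carbon ring with three alternating C=C double bonds, fused to a saturated five-membered carbon ring.
The 6-membered ring with one nitrogen is planar and fully conjugated; 3 ring double bonds give 6 π electrons. Since 6 = 4n+2 (n=1), it is aromatic (pyridine).
The fused 6/5-membered bicyclic (with one sulfur) is a single π system with 9 sp² atoms and 10 π electrons from ring double bonds plus a heteroatom lone pair. 10 = 4(2)+2, so the system is aromatic and both rings count as aromatic (benzothiophene).
The 6-membered ring has a continuous p-orbital overlap around the ring; 3 ring double bonds give 6 π electrons. Since 6 = 4n+2 (n=1), it is aromatic (benzene ring).
The 5-membered ring has three sp³ carbons, so it is not fully conjugated — not aromatic (cyclopentane ring).
4 of the 5 rings are aromatic. Total: 4.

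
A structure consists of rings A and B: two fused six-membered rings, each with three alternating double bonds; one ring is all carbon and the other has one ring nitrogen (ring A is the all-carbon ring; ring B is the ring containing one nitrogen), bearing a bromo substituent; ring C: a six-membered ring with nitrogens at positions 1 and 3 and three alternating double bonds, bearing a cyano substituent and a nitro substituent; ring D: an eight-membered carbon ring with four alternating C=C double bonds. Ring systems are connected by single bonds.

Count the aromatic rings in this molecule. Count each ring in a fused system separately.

3

Rings A and B form a fused bicyclic system (with one nitrogen) with 10 sp² atoms and 10 π electrons from ring double bonds. 10 = 4(2)+2, so the system is aromatic and both rings count as aromatic (quinoline).
Ring C has a continuous p-orbital overlap around the ring; 3 ring double bonds give 6 π electrons. That satisfies 4n+2 with n=1, so ring C is aromatic (pyrimidine).
Ring D has only sp² ring atoms; a planar conformation would have a fully conjugated π system of 8 electrons. But 8 = 4(2), which is 4n not 4n+2, so ring D is not aromatic (cyclooctatetraene) — cyclooctatetraene distorts into a non-planar tub to avoid antiaromaticity.
Aromatic: A, B, C. Total: 3.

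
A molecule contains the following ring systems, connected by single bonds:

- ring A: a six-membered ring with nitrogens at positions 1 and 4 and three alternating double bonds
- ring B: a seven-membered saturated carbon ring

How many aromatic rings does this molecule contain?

1

Ring A is fully conjugated (every ring atom contributes a p orbital); 3 ring double bonds give 6 π electrons. That satisfies 4n+2 with n=1, so ring A is aromatic (pyrazine).
Ring B has only sp³ atoms, so it is not fully conjugated — not aromatic (cycloheptane).
Aromatic: A. Total: 1.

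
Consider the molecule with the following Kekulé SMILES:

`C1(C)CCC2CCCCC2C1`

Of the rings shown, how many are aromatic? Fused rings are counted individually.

The SMILES encodes two fused six-membered saturated carbon rings.
The 6-membered ring has only sp³ atoms, so it is not fully conjugated — not aromatic (cyclohexane ring).
The second 6-membered ring has only sp³ atoms, so it is not fully conjugated — not aromatic (cyclohexane ring).
None of the rings are aromatic. Total: 0.

0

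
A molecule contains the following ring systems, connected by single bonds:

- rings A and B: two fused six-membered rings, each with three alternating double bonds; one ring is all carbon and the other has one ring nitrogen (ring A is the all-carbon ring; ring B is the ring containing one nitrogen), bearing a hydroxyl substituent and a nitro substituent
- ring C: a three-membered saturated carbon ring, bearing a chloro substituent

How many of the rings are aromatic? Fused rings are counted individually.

2

Rings A and B form a fused bicyclic system (with one nitrogen) with 10 sp² atoms and 10 π electrons from ring double bonds. 10 = 4(2)+2, so the system is aromatic and both rings count as aromatic (quinoline).
Ring C has only sp³ atoms, so it is not fully conjugated — not aromatic (cyclopropane).
Aromatic: A, B. Total: 2.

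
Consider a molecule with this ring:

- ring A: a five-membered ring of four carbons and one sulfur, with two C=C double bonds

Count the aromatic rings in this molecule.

Ring A has a continuous p-orbital overlap around the ring; 2 ring double bonds (4 π electrons) plus a heteroatom lone pair (2) give 6 π electrons. Since 6 = 4n+2 (n=1), ring A is aromatic (thiophene).

1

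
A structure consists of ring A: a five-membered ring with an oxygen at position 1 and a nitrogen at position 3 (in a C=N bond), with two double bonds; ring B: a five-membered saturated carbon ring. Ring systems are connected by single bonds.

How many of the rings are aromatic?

1

Ring A is planar and fully conjugated; 2 ring double bonds (4 π electrons) plus a heteroatom lone pair (2) give 6 π electrons. Since 6 = 4n+2 (n=1), ring A is aromatic (oxazole).
Ring B has only sp³ atoms, so it is not fully conjugated — not aromatic (cyclopentane).
Aromatic: A. Total: 1.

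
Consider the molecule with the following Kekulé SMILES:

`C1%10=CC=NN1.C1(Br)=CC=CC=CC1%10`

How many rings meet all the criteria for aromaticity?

The SMILES encodes a five-membered ring with two adjacent nitrogens (one bearing H, one in a double bond) and two double bonds; a seven-membered carbon ring with three C=C double bonds and one sp³ carbon.
The 5-membered ring with two adjacent nitrogens (one N–H, one =N–) is planar and fully conjugated; 2 ring double bonds (4 π electrons) plus a heteroatom lone pair (2) give 6 π electrons. 6 = 4(1)+2, so it is aromatic (pyrazole).
The 7-membered ring has one sp³ carbon, so it is not fully conjugated — not aromatic (cycloheptatriene).
1 of the 2 rings is aromatic. Total: 1.

1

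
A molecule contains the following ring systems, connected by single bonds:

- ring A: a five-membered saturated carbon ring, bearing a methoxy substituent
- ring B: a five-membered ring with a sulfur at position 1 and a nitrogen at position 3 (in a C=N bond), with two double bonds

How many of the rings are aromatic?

Ring A has only sp³ atoms, so it is not fully conjugated — not aromatic (cyclopentane).
Ring B is fully conjugated (every ring atom contributes a p orbital); 2 ring double bonds (4 π electrons) plus a heteroatom lone pair (2) give 6 π electrons. 6 = 4(1)+2, so ring B is aromatic (thiazole).
Aromatic: B. Total: 1.

1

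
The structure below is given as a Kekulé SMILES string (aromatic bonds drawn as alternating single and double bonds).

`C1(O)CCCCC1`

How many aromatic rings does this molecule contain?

0

The SMILES encodes a six-membered saturated carbon ring.
The 6-membered ring has only sp³ atoms, so it is not fully conjugated — not aromatic (cyclohexane).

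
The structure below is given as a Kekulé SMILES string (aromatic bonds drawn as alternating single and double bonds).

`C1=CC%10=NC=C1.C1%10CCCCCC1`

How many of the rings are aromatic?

The SMILES encodes a six-membered ring of five carbons and one nitrogen with three alternating double bonds; a seven-membered saturated carbon ring.
The 6-membered ring with one nitrogen is fully conjugated (every ring atom contributes a p orbital); 3 ring double bonds give 6 π electrons. Since 6 = 4n+2 (n=1), it is aromatic (pyridine).
The 7-membered ring has only sp³ atoms, so it is not fully conjugated — not aromatic (cycloheptane).
1 of the 2 rings is aromatic. Total: 1.

1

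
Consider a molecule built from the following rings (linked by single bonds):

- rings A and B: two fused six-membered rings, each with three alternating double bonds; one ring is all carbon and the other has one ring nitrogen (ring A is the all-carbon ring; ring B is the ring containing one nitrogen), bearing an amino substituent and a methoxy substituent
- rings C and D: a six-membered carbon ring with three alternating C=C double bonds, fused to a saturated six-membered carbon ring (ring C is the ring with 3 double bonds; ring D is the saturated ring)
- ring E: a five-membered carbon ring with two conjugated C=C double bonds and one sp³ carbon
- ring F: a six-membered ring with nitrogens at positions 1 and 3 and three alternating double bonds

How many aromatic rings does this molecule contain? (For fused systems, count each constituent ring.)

4

Rings A and B form a fused bicyclic system (with one nitrogen) with 10 sp² atoms and 10 π electrons from ring double bonds. 10 = 4(2)+2, so the system is aromatic and both rings count as aromatic (quinoline).
Ring C is fully conjugated (every ring atom contributes a p orbital); 3 ring double bonds give 6 π electrons. Since 6 = 4n+2 (n=1), ring C is aromatic (benzene ring).
Ring D has four sp³ carbons, so it is not fully conjugated — not aromatic (cyclohexane ring).
Ring E has one sp³ carbon, so it is not fully conjugated — not aromatic (cyclopentadiene).
Ring F has a continuous p-orbital overlap around the ring; 3 ring double bonds give 6 π electrons. That satisfies 4n+2 with n=1, so ring F is aromatic (pyrimidine).
Aromatic: A, B, C, F. Total: 4.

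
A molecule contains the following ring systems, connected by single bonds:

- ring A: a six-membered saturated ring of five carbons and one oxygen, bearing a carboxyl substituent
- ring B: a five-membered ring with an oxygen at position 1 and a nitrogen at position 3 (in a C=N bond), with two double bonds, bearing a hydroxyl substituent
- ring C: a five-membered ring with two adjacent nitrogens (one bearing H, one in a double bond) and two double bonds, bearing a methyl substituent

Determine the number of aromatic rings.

2

Ring A has only sp³ atoms, so it is not fully conjugated — not aromatic (tetrahydropyran).
Ring B is planar and fully conjugated; 2 ring double bonds (4 π electrons) plus a heteroatom lone pair (2) give 6 π electrons. Since 6 = 4n+2 (n=1), ring B is aromatic (oxazole).
Ring C has a continuous p-orbital overlap around the ring; 2 ring double bonds (4 π electrons) plus a heteroatom lone pair (2) give 6 π electrons. Since 6 = 4n+2 (n=1), ring C is aromatic (pyrazole).
Aromatic: B, C. Total: 2.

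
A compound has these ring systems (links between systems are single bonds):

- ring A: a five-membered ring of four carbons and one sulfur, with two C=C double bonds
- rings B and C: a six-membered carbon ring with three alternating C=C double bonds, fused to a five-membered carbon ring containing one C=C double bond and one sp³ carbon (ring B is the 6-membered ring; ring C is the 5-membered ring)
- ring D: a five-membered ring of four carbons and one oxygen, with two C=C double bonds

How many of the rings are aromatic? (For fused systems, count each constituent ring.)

3

Ring A has a continuous p-orbital overlap around the ring; 2 ring double bonds (4 π electrons) plus a heteroatom lone pair (2) give 6 π electrons. Since 6 = 4n+2 (n=1), ring A is aromatic (thiophene).
Ring B is fully conjugated (every ring atom contributes a p orbital); 3 ring double bonds give 6 π electrons. 6 = 4(1)+2, so ring B is aromatic (benzene ring).
Ring C has one sp³ carbon, so it is not fully conjugated — not aromatic (cyclopentene ring).
Ring D has a continuous p-orbital overlap around the ring; 2 ring double bonds (4 π electrons) plus a heteroatom lone pair (2) give 6 π electrons. Since 6 = 4n+2 (n=1), ring D is aromatic (furan).
Aromatic: A, B, D. Total: 3.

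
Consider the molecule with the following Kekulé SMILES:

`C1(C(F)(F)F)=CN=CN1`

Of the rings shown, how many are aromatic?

The SMILES encodes a five-membered ring with nitrogens at positions 1 and 3 (one bearing H, one in a C=N bond) and two double bonds.
The 5-membered ring with two nitrogens (one N–H, one =N–) has a continuous p-orbital overlap around the ring; 2 ring double bonds (4 π electrons) plus a heteroatom lone pair (2) give 6 π electrons. 6 = 4(1)+2, so it is aromatic (imidazole).

1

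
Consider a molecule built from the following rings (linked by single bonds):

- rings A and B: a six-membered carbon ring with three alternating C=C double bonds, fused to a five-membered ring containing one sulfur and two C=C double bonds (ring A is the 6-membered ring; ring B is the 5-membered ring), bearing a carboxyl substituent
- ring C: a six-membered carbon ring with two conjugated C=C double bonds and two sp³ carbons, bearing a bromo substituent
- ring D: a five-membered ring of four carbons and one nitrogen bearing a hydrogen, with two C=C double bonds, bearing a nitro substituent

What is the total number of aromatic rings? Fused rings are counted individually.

Rings A and B form a fused bicyclic system (with one sulfur) with 9 sp² atoms and 10 π electrons from ring double bonds plus a heteroatom lone pair. 10 = 4(2)+2, so the system is aromatic and both rings count as aromatic (benzothiophene).
Ring C has two sp³ carbons, so it is not fully conjugated — not aromatic (1,3-cyclohexadiene).
Ring D is fully conjugated (every ring atom contributes a p orbital); 2 ring double bonds (4 π electrons) plus a heteroatom lone pair (2) give 6 π electrons. That satisfies 4n+2 with n=1, so ring D is aromatic (pyrrole).
Aromatic: A, B, D. Total: 3.

3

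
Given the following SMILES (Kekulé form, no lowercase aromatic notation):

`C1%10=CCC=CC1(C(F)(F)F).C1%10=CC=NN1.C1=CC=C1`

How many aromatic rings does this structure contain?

1

The SMILES encodes a six-membered carbon ring with two isolated C=C double bonds and two sp³ carbons; a five-membered ring with two adjacent nitrogens (one bearing H, one in a double bond) and two double bonds; a four-membered carbon ring with two alternating C=C double bonds.
The 6-membered ring has two sp³ carbons, so it is not fully conjugated — not aromatic (1,4-cyclohexadiene).
The 5-membered ring with two adjacent nitrogens (one N–H, one =N–) is planar and fully conjugated; 2 ring double bonds (4 π electrons) plus a heteroatom lone pair (2) give 6 π electrons. That satisfies 4n+2 with n=1, so it is aromatic (pyrazole).
The 4-membered ring has only sp² ring atoms; a planar conformation would have a fully conjugated π system of 4 electrons. But 4 = 4(1), which is 4n not 4n+2, so it is not aromatic (cyclobutadiene) — cyclobutadiene is antiaromatic and distorts to a rectangle.
1 of the 3 rings is aromatic. Total: 1.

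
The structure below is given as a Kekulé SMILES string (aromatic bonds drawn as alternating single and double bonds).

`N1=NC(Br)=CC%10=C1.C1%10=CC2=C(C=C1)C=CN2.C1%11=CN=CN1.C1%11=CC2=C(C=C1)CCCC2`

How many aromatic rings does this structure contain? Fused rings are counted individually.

5

The SMILES encodes a six-membered ring with two adjacent nitrogens and three alternating double bonds; a six-membered carbon ring with three alternating C=C double bonds, fused to a five-membered ring containing one N–H nitrogen and two C=C double bonds; a five-membered ring with nitrogens at positions 1 and 3 (one bearing H, one in a C=N bond) and two double bonds; a six-membered carbon ring with three alternating C=C double bonds, fused to a saturated six-membered carbon ring.
The 6-membered ring with two nitrogens (1,2) is planar and fully conjugated; 3 ring double bonds give 6 π electrons. That satisfies 4n+2 with n=1, so it is aromatic (pyridazine).
The fused 6/5-membered bicyclic (with one N–H) is a single π system with 9 sp² atoms and 10 π electrons from ring double bonds plus a heteroatom lone pair. 10 = 4(2)+2, so the system is aromatic and both rings count as aromatic (indole).
The 5-membered ring with two nitrogens (one N–H, one =N–) is planar and fully conjugated; 2 ring double bonds (4 π electrons) plus a heteroatom lone pair (2) give 6 π electrons. Since 6 = 4n+2 (n=1), it is aromatic (imidazole).
The 6-membered ring is fully conjugated (every ring atom contributes a p orbital); 3 ring double bonds give 6 π electrons. That satisfies 4n+2 with n=1, so it is aromatic (benzene ring).
The second 6-membered ring has four sp³ carbons, so it is not fully conjugated — not aromatic (cyclohexane ring).
5 of the 6 rings are aromatic. Total: 5.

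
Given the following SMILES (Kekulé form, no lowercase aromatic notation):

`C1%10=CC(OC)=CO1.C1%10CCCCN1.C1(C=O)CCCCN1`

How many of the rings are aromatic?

The SMILES encodes a five-membered ring of four carbons and one oxygen, with two C=C double bonds; a six-membered saturated ring of five carbons and one N–H nitrogen; a six-membered saturated ring of five carbons and one N–H nitrogen.
The 5-membered ring with one oxygen has a continuous p-orbital overlap around the ring; 2 ring double bonds (4 π electrons) plus a heteroatom lone pair (2) give 6 π electrons. Since 6 = 4n+2 (n=1), it is aromatic (furan).
The 6-membered ring with one N–H has only sp³ atoms, so it is not fully conjugated — not aromatic (piperidine).
The second 6-membered ring with one N–H has only sp³ atoms, so it is not fully conjugated — not aromatic (piperidine).
1 of the 3 rings is aromatic. Total: 1.

1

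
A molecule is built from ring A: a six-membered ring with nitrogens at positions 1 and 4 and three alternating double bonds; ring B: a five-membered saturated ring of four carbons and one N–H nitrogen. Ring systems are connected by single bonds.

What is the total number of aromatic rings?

1

Ring A is planar and fully conjugated; 3 ring double bonds give 6 π electrons. 6 = 4(1)+2, so ring A is aromatic (pyrazine).
Ring B has only sp³ atoms, so it is not fully conjugated — not aromatic (pyrrolidine).
Aromatic: A. Total: 1.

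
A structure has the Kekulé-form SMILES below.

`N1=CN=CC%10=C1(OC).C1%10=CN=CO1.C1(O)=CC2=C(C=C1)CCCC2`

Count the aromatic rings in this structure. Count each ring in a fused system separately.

3

The SMILES encodes a six-membered ring with nitrogens at positions 1 and 3 and three alternating double bonds; a five-membered ring with an oxygen at position 1 and a nitrogen at position 3 (in a C=N bond), with two double bonds; a six-membered carbon ring with three alternating C=C double bonds, fused to a saturated six-membered carbon ring.
The 6-membered ring with two nitrogens (1,3) is planar and fully conjugated; 3 ring double bonds give 6 π electrons. 6 = 4(1)+2, so it is aromatic (pyrimidine).
The 5-membered ring with one oxygen and one =N– has a continuous p-orbital overlap around the ring; 2 ring double bonds (4 π electrons) plus a heteroatom lone pair (2) give 6 π electrons. Since 6 = 4n+2 (n=1), it is aromatic (oxazole).
The 6-membered ring is fully conjugated (every ring atom contributes a p orbital); 3 ring double bonds give 6 π electrons. That satisfies 4n+2 with n=1, so it is aromatic (benzene ring).
The second 6-membered ring has four sp³ carbons, so it is not fully conjugated — not aromatic (cyclohexane ring).
3 of the 4 rings are aromatic. Total: 3.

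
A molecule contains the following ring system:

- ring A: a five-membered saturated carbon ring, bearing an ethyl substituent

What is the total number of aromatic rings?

0

Ring A has only sp³ atoms, so it is not fully conjugated — not aromatic (cyclopentane).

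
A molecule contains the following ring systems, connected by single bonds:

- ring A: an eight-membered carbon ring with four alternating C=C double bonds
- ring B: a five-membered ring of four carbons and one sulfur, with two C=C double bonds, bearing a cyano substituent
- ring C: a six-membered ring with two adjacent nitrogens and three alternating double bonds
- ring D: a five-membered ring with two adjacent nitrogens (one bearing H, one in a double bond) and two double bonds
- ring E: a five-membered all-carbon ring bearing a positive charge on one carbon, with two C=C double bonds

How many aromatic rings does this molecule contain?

3

Ring A has only sp² ring atoms; a planar conformation would have a fully conjugated π system of 8 electrons. But 8 = 4(2), which is 4n not 4n+2, so ring A is not aromatic (cyclooctatetraene) — cyclooctatetraene distorts into a non-planar tub to avoid antiaromaticity.
Ring B is fully conjugated (every ring atom contributes a p orbital); 2 ring double bonds (4 π electrons) plus a heteroatom lone pair (2) give 6 π electrons. That satisfies 4n+2 with n=1, so ring B is aromatic (thiophene).
Ring C has a continuous p-orbital overlap around the ring; 3 ring double bonds give 6 π electrons. 6 = 4(1)+2, so ring C is aromatic (pyridazine).
Ring D is fully conjugated (every ring atom contributes a p orbital); 2 ring double bonds (4 π electrons) plus a heteroatom lone pair (2) give 6 π electrons. 6 = 4(1)+2, so ring D is aromatic (pyrazole).
Ring E has only sp² ring atoms; a planar conformation would have a fully conjugated π system of 4 electrons. But 4 = 4(1), which is 4n not 4n+2, so ring E is not aromatic (cyclopentadienyl cation).
Aromatic: B, C, D. Total: 3.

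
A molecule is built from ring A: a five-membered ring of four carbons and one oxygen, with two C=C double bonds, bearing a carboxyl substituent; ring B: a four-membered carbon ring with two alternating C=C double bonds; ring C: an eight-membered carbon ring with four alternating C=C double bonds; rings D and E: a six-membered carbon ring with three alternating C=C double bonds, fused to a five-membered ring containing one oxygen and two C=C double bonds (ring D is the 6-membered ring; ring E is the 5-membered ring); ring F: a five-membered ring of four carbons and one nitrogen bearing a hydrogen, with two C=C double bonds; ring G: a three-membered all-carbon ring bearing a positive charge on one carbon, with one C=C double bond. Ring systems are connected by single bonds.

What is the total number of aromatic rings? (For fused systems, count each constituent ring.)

5

Ring A has a continuous p-orbital overlap around the ring; 2 ring double bonds (4 π electrons) plus a heteroatom lone pair (2) give 6 π electrons. 6 = 4(1)+2, so ring A is aromatic (furan).
Ring B has only sp² ring atoms; a planar conformation would have a fully conjugated π system of 4 electrons. But 4 = 4(1), which is 4n not 4n+2, so ring B is not aromatic (cyclobutadiene) — cyclobutadiene is antiaromatic and distorts to a rectangle.
Ring C has only sp² ring atoms; a planar conformation would have a fully conjugated π system of 8 electrons. But 8 = 4(2), which is 4n not 4n+2, so ring C is not aromatic (cyclooctatetraene) — cyclooctatetraene distorts into a non-planar tub to avoid antiaromaticity.
Rings D and E form a fused bicyclic system (with one oxygen) with 9 sp² atoms and 10 π electrons from ring double bonds plus a heteroatom lone pair. 10 = 4(2)+2, so the system is aromatic and both rings count as aromatic (benzofuran).
Ring F has a continuous p-orbital overlap around the ring; 2 ring double bonds (4 π electrons) plus a heteroatom lone pair (2) give 6 π electrons. Since 6 = 4n+2 (n=1), ring F is aromatic (pyrrole).
Ring G has a continuous p-orbital overlap around the ring; 1 ring double bond (2 π electrons) plus the carbocation's empty p orbital (0, but keeps the ring conjugated) give 2 π electrons. 2 = 4(0)+2, so ring G is aromatic (cyclopropenyl cation).
Aromatic: A, D, E, F, G. Total: 5.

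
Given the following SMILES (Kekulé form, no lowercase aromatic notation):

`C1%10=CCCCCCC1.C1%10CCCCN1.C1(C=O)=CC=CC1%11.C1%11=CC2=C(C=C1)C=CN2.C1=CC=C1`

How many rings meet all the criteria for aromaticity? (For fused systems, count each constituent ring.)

2

The SMILES encodes an eight-membered carbon ring with one C=C double bond; a six-membered saturated ring of five carbons and one N–H nitrogen; a five-membered carbon ring with two conjugated C=C double bonds and one sp³ carbon; a six-membered carbon ring with three alternating C=C double bonds, fused to a five-membered ring containing one N–H nitrogen and two C=C double bonds; a four-membered carbon ring with two alternating C=C double bonds.
The 8-membered ring has six sp³ carbons, so it is not fully conjugated — not aromatic (cyclooctene).
The 6-membered ring with one N–H has only sp³ atoms, so it is not fully conjugated — not aromatic (piperidine).
The 5-membered ring has one sp³ carbon, so it is not fully conjugated — not aromatic (cyclopentadiene).
The fused 6/5-membered bicyclic (with one N–H) is a single π system with 9 sp² atoms and 10 π electrons from ring double bonds plus a heteroatom lone pair. 10 = 4(2)+2, so the system is aromatic and both rings count as aromatic (indole).
The 4-membered ring has only sp² ring atoms; a planar conformation would have a fully conjugated π system of 4 electrons. But 4 = 4(1), which is 4n not 4n+2, so it is not aromatic (cyclobutadiene) — cyclobutadiene is antiaromatic and distorts to a rectangle.
2 of the 6 rings are aromatic. Total: 2.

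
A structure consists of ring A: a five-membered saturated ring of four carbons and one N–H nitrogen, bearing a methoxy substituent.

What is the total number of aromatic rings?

0

Ring A has only sp³ atoms, so it is not fully conjugated — not aromatic (pyrrolidine).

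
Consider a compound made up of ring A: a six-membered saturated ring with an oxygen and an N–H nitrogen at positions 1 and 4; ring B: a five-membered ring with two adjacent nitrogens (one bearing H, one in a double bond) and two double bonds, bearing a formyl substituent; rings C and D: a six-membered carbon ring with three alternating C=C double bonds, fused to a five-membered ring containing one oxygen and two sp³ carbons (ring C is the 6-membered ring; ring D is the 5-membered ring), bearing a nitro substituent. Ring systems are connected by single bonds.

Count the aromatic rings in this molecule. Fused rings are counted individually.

2

Ring A has only sp³ atoms, so it is not fully conjugated — not aromatic (morpholine).
Ring B is fully conjugated (every ring atom contributes a p orbital); 2 ring double bonds (4 π electrons) plus a heteroatom lone pair (2) give 6 π electrons. Since 6 = 4n+2 (n=1), ring B is aromatic (pyrazole).
Ring C is fully conjugated (every ring atom contributes a p orbital); 3 ring double bonds give 6 π electrons. 6 = 4(1)+2, so ring C is aromatic (benzene ring).
Ring D has two sp³ carbons, so it is not fully conjugated — not aromatic (oxolane ring).
Aromatic: B, C. Total: 2.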